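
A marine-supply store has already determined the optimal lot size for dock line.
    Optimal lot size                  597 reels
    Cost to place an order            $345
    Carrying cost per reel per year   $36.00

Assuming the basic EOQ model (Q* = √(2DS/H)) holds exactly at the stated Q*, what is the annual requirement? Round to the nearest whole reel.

18,595 reels per year

EOQ relation: Q² = 2DS/H, so rearrange for the unknown.
D = Q²H / (2S) = 597² × 36 / (2 × 345) = 18,595.25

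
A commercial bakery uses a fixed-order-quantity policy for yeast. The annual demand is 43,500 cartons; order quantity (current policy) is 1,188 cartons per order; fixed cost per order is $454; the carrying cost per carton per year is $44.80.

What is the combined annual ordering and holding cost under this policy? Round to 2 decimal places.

$43,234.94

Annual ordering cost = (D/Q)·S = (43,500/1,188) × 454 = $16,623.74
Annual holding cost  = (Q/2)·H = (1,188/2) × 44.8 = $26,611.20
Total = $16,623.74 + $26,611.20 = $43,234.94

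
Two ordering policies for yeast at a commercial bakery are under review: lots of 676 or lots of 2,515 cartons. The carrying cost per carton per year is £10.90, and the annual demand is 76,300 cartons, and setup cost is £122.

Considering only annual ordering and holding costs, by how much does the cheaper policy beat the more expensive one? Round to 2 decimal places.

TC(Q) = (D/Q)S + (Q/2)H
TC(676) = (76,300/676)×122 + (676/2)×10.9 = £17,454.32
TC(2,515) = (76,300/2,515)×122 + (2,515/2)×10.9 = £17,407.98
Lots of 2,515 are cheaper by £46.34.

£46.34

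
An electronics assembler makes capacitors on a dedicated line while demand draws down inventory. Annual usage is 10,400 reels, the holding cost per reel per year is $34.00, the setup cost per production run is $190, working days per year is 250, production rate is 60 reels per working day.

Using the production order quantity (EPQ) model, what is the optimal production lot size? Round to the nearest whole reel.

616 reels

d = 10,400/250 = 41.6000 reels/day;  effective holding cost H(1 − d/p) = 34·(1 − 41.6000/60) = 10.42667
Q* = √(2DS / H_eff) = √(2·10,400·190 / 10.42667) ≈ 615.65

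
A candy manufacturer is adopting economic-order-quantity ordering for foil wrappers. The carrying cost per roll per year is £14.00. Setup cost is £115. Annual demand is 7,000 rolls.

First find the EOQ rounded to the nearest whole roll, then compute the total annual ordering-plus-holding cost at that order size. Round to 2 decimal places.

£4,747.63

Q* = √(2·D·S / H) = √(2·7,000·115 / 14) = √115,000.0 ≈ 339.12 → Q = 339 rolls
Ordering: D/Q × S = 7,000/339 × £115 = £2,374.63
Holding:  Q/2 × H = 339/2 × £14 = £2,373.00
Total = £2,374.63 + £2,373.00 = £4,747.63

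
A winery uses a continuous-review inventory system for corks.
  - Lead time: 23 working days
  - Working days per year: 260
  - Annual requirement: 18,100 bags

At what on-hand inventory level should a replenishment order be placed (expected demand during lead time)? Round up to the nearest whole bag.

Daily demand d = 18,100 / 260 = 69.615 bags/day
Demand during lead time = 69.615 × 23 = 1,601.15
Reorder point = 1,601.15 → round up

1,602 bags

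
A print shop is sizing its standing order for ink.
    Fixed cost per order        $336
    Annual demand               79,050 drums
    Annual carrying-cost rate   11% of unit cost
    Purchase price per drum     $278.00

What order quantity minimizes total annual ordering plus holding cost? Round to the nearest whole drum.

H = i·C = 0.11 × $278 = $30.5800 per drum-year
Optimal lot size Q* = (2 × 79,050 × $336 / $30.58)^½ ≈ 1,318.00

1,318 drums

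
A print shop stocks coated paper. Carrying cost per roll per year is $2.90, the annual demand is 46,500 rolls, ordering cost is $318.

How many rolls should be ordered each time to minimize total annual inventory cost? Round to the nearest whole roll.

EOQ = √(2DS/H) = √(2 × 46,500 × 318 / 2.9)
    = √(10,197,931.03) ≈ 3,193.42

3,193 rolls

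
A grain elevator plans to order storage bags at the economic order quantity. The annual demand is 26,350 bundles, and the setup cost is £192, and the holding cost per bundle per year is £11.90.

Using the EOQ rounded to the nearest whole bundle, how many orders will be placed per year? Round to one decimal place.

2DS/H = 2·26,350·192/11.9 = 850,285.71
EOQ = √850,285.71 ≈ 922.11 → Q = 922
N = D/Q = 26,350/922 ≈ 28.579 orders/yr

28.6 orders per year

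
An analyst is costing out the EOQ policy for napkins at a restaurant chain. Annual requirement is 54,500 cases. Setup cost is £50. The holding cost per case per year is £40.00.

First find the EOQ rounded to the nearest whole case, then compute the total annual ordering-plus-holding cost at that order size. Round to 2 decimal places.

£14,764.82

EOQ = √(2DS/H) = √(2 × 54,500 × 50 / 40)
    = √(136,250.00) ≈ 369.12 → Q = 369 cases
Annual ordering cost = (D/Q)·S = (54,500/369) × 50 = £7,384.82
Annual holding cost  = (Q/2)·H = (369/2) × 40 = £7,380.00
Total = £7,384.82 + £7,380.00 = £14,764.82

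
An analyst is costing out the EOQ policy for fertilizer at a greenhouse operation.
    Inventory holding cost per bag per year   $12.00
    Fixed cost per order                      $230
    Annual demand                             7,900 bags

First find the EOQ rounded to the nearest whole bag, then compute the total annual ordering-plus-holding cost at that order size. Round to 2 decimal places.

$6,603.64

Q* = √(2·D·S / H) = √(2·7,900·230 / 12) = √302,833.3 ≈ 550.30 → Q = 550 bags
Annual ordering cost = (D/Q)·S = (7,900/550) × 230 = $3,303.64
Annual holding cost  = (Q/2)·H = (550/2) × 12 = $3,300.00
Total = $3,303.64 + $3,300.00 = $6,603.64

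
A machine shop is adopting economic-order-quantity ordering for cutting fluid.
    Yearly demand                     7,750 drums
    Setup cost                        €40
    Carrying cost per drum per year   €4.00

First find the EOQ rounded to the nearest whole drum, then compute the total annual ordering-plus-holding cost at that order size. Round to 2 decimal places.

Q* = √(2·D·S / H) = √(2·7,750·40 / 4) = √155,000.0 ≈ 393.70 → Q = 394 drums
Ordering: D/Q × S = 7,750/394 × €40 = €786.80
Holding:  Q/2 × H = 394/2 × €4 = €788.00
Total = €786.80 + €788.00 = €1,574.80

€1,574.80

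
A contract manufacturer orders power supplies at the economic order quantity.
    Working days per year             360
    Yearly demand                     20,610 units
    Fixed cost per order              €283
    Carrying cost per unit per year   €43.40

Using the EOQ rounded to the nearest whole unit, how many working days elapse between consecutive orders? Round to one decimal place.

EOQ = √(2DS/H) = √(2 × 20,610 × 283 / 43.4)
    = √(268,784.79) ≈ 518.44 → Q = 518 units
Days between orders = 360 / (D/Q) = 360 / 39.788 ≈ 9.048

9.0 days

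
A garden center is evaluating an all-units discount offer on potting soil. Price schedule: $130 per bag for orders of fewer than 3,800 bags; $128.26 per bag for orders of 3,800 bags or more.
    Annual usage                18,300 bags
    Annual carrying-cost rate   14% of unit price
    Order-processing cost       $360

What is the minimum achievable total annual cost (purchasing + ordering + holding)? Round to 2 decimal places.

H₁ = 14%×$130 = $18.2000;  H₂ = 14%×$128.26 = $17.9564
EOQ₁ = √(2×18,300×360/18.2000) = 850.86  (< 3,800, feasible at tier 1)
EOQ₂ = √(2×18,300×360/17.9564) = 856.61  (< 3,800 → use Q = 3,800 at tier-2 price)
TC(tier 1 (EOQ₁), Q≈850.9) = $2,394,485.58
TC(tier 2, Q≈3,800.0) = $2,383,008.84
Minimum at tier 2: $2,383,008.84

$2,383,008.84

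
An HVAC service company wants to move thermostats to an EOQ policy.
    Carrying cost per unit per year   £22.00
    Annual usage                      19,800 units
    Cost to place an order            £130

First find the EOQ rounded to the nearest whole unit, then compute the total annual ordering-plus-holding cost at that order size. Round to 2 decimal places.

EOQ = √(2DS/H) = √(2 × 19,800 × 130 / 22)
    = √(234,000.00) ≈ 483.74 → Q = 484 units
Orders/yr = 19,800/484 = 40.909; ordering cost = 40.909 × £130 = £5,318.18
Average inventory = 484/2 = 242; holding cost = 242 × £22 = £5,324.00
Total = £5,318.18 + £5,324.00 = £10,642.18

£10,642.18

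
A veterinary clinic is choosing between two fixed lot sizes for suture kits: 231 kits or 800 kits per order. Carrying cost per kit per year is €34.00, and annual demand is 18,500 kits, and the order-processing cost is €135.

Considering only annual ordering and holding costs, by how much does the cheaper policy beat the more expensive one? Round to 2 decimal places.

TC(Q) = (D/Q)S + (Q/2)H
TC(231) = (18,500/231)×135 + (231/2)×34 = €14,738.69
TC(800) = (18,500/800)×135 + (800/2)×34 = €16,721.88
Lots of 231 are cheaper by €1,983.19.

€1,983.19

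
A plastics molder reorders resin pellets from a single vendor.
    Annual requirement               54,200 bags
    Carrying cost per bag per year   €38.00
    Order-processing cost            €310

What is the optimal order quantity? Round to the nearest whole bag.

2DS/H = 2·54,200·310/38 = 884,315.79
EOQ = √884,315.79 ≈ 940.38

940 bags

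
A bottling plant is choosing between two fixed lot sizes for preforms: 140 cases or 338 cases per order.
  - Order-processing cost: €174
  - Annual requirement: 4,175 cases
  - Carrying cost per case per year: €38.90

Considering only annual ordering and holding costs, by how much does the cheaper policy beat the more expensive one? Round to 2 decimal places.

Annual cost at Q: ordering D·S/Q plus holding Q·H/2.
TC(140) = (4,175/140)×174 + (140/2)×38.9 = €7,911.93
TC(338) = (4,175/338)×174 + (338/2)×38.9 = €8,723.36
Cheaper: Q = 140.  Difference = €811.43

€811.43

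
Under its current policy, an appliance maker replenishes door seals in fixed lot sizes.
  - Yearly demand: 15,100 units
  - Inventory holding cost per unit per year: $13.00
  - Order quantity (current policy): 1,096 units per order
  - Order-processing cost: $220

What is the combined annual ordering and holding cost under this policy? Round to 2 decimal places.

$10,155.02

Annual ordering cost = (D/Q)·S = (15,100/1,096) × 220 = $3,031.02
Annual holding cost  = (Q/2)·H = (1,096/2) × 13 = $7,124.00
Total = $3,031.02 + $7,124.00 = $10,155.02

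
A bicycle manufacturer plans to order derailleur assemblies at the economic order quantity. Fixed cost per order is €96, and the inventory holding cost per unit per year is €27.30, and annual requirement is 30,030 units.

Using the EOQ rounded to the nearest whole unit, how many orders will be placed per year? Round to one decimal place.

65.3 orders per year

Optimal lot size Q* = (2 × 30,030 × €96 / €27.3)^½ ≈ 459.57 → Q = 460
N = D/Q = 30,030/460 ≈ 65.283 orders/yr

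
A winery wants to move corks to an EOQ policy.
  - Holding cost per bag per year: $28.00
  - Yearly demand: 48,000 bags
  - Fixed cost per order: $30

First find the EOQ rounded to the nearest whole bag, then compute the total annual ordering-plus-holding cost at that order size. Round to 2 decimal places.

$8,979.98

2DS/H = 2·48,000·30/28 = 102,857.14
EOQ = √102,857.14 ≈ 320.71 → Q = 321 bags
Ordering: D/Q × S = 48,000/321 × $30 = $4,485.98
Holding:  Q/2 × H = 321/2 × $28 = $4,494.00
Total = $4,485.98 + $4,494.00 = $8,979.98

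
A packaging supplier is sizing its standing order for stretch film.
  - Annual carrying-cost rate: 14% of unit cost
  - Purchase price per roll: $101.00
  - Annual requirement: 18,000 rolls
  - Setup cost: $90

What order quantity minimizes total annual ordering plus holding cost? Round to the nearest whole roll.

479 rolls

Holding cost per roll per year: H = 14% × $101 = $14.1400
Q* = √(2·D·S / H) = √(2·18,000·90 / 14.14) = √229,137.2 ≈ 478.68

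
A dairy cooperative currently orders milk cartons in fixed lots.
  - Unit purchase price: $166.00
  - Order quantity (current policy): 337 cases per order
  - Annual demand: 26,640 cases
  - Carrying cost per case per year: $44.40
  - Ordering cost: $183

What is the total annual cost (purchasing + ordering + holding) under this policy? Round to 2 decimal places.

Annual ordering cost = (D/Q)·S = (26,640/337) × 183 = $14,466.23
Annual holding cost  = (Q/2)·H = (337/2) × 44.4 = $7,481.40
Purchase cost = D·C = 26,640 × 166 = $4,422,240.00
Total = $14,466.23 + $7,481.40 + $4,422,240.00 = $4,444,187.63

$4,444,187.63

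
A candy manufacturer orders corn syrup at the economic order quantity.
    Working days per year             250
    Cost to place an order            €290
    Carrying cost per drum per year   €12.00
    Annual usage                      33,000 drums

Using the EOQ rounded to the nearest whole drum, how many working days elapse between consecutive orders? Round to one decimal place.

Optimal lot size Q* = (2 × 33,000 × €290 / €12)^½ ≈ 1,262.93 → Q = 1,263 drums
T = Q/D × 250 days = 1,263/33,000 × 250 = 9.568 days

9.6 days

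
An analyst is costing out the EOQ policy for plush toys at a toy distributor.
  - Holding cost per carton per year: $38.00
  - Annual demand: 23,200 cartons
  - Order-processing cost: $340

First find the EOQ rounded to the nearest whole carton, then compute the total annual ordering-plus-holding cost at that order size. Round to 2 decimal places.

$24,484.45

Optimal lot size Q* = (2 × 23,200 × $340 / $38)^½ ≈ 644.33 → Q = 644 cartons
Annual ordering cost = (D/Q)·S = (23,200/644) × 340 = $12,248.45
Annual holding cost  = (Q/2)·H = (644/2) × 38 = $12,236.00
Total = $12,248.45 + $12,236.00 = $24,484.45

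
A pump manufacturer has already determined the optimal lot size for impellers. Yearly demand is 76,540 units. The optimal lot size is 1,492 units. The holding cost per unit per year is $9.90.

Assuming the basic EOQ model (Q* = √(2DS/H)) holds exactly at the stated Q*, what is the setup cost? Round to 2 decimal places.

$143.96

Since Q* = (2DS/H)^½, squaring gives Q*²·H = 2DS.
S = Q²H / (2D) = 1,492² × 9.9 / (2 × 76,540) = 143.9642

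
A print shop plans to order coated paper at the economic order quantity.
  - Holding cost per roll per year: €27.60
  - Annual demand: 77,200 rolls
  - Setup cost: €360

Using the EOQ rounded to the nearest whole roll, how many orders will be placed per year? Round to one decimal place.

54.4 orders per year

EOQ = √(2DS/H) = √(2 × 77,200 × 360 / 27.6)
    = √(2,013,913.04) ≈ 1,419.12 → Q = 1,419
N = D/Q = 77,200/1,419 ≈ 54.405 orders/yr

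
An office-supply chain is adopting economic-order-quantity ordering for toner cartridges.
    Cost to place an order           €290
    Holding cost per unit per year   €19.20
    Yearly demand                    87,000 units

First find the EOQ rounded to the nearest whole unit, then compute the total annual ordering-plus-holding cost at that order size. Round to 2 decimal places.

€31,126.07

Q* = √(2·D·S / H) = √(2·87,000·290 / 19.2) = √2,628,125.0 ≈ 1,621.15 → Q = 1,621 units
Annual ordering cost = (D/Q)·S = (87,000/1,621) × 290 = €15,564.47
Annual holding cost  = (Q/2)·H = (1,621/2) × 19.2 = €15,561.60
Total = €15,564.47 + €15,561.60 = €31,126.07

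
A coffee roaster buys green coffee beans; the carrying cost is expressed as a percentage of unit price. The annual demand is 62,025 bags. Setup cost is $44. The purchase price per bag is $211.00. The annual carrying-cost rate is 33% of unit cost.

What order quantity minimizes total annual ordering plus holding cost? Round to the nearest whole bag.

Holding cost per bag per year: H = 33% × $211 = $69.6300
2DS/H = 2·62,025·44/69.63 = 78,388.63
EOQ = √78,388.63 ≈ 279.98

280 bags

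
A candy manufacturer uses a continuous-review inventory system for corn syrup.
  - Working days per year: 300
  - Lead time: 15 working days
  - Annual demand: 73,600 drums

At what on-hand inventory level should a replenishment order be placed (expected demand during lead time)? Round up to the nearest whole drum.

Daily demand d = 73,600 / 300 = 245.333 drums/day
Demand during lead time = 245.333 × 15 = 3,680.00
Reorder point = 3,680.00 → round up

3,680 drums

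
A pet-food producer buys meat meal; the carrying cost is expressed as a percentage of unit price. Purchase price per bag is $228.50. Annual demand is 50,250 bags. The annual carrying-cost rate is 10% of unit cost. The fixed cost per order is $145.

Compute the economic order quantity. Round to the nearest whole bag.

H = i·C = 0.1 × $228.5 = $22.8500 per bag-year
EOQ = √(2DS/H) = √(2 × 50,250 × 145 / 22.85)
    = √(637,746.17) ≈ 798.59

799 bags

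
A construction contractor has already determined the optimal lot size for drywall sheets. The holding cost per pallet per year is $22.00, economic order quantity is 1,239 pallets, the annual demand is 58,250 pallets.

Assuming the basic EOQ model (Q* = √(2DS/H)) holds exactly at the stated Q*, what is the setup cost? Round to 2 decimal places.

EOQ relation: Q² = 2DS/H, so rearrange for the unknown.
S = Q²H / (2D) = 1,239² × 22 / (2 × 58,250) = 289.8941

$289.89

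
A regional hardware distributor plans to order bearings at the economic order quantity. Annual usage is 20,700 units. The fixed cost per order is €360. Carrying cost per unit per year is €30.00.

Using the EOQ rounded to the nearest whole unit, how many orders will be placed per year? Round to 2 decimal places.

29.36 orders per year

Q* = √(2·D·S / H) = √(2·20,700·360 / 30) = √496,800.0 ≈ 704.84 → Q = 705
Orders per year = D/Q = 20,700 / 705 = 29.362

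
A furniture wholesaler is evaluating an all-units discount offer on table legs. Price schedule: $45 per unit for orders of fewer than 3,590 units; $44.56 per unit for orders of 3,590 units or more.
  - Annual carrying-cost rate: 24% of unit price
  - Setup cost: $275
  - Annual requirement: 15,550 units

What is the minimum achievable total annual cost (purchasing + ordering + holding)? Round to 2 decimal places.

H₁ = 24%×$45 = $10.8000;  H₂ = 24%×$44.56 = $10.6944
EOQ₁ = √(2×15,550×275/10.8000) = 889.89  (< 3,590, feasible at tier 1)
EOQ₂ = √(2×15,550×275/10.6944) = 894.27  (< 3,590 → use Q = 3,590 at tier-2 price)
TC(tier 1 (EOQ₁), Q≈889.9) = $709,360.78
TC(tier 2, Q≈3,590.0) = $713,295.60
Minimum at tier 1 (EOQ₁): $709,360.78

$709,360.78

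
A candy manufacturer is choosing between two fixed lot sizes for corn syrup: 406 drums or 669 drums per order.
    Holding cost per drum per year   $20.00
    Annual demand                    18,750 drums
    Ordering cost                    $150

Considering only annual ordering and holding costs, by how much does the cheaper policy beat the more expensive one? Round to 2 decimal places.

$93.30

TC(Q) = (D/Q)S + (Q/2)H
TC(406) = (18,750/406)×150 + (406/2)×20 = $10,987.34
TC(669) = (18,750/669)×150 + (669/2)×20 = $10,894.04
Lots of 669 are cheaper by $93.30.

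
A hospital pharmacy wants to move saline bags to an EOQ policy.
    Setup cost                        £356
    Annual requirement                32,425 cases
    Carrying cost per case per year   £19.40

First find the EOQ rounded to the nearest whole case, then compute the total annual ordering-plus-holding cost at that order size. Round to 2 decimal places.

Q* = √(2·D·S / H) = √(2·32,425·356 / 19.4) = √1,190,030.9 ≈ 1,090.89 → Q = 1,091 cases
Ordering: D/Q × S = 32,425/1,091 × £356 = £10,580.48
Holding:  Q/2 × H = 1,091/2 × £19.4 = £10,582.70
Total = £10,580.48 + £10,582.70 = £21,163.18

£21,163.18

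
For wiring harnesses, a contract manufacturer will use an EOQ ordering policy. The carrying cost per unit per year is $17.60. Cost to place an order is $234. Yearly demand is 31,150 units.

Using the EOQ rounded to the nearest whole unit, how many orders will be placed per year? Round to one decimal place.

34.2 orders per year

2DS/H = 2·31,150·234/17.6 = 828,306.82
EOQ = √828,306.82 ≈ 910.11 → Q = 910
N = D/Q = 31,150/910 ≈ 34.231 orders/yr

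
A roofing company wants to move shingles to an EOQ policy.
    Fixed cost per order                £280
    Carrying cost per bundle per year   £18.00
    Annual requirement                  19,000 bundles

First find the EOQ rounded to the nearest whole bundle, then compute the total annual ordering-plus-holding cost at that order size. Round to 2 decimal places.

£13,839.08

Optimal lot size Q* = (2 × 19,000 × £280 / £18)^½ ≈ 768.84 → Q = 769 bundles
Annual ordering cost = (D/Q)·S = (19,000/769) × 280 = £6,918.08
Annual holding cost  = (Q/2)·H = (769/2) × 18 = £6,921.00
Total = £6,918.08 + £6,921.00 = £13,839.08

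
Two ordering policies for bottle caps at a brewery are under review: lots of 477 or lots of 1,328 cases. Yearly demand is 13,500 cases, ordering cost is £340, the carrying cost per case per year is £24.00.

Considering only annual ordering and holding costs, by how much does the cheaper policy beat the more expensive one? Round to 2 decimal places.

£4,045.68

For each Q, cost = (D/Q)·S + (Q/2)·H.
TC(477) = (13,500/477)×340 + (477/2)×24 = £15,346.64
TC(1,328) = (13,500/1,328)×340 + (1,328/2)×24 = £19,392.33
Cheaper: Q = 477.  Difference = £4,045.68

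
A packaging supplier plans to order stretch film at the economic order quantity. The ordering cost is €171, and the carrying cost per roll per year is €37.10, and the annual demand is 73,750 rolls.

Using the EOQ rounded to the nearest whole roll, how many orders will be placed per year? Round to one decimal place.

EOQ = √(2DS/H) = √(2 × 73,750 × 171 / 37.1)
    = √(679,851.75) ≈ 824.53 → Q = 825
Orders per year = D/Q = 73,750 / 825 = 89.394

89.4 orders per year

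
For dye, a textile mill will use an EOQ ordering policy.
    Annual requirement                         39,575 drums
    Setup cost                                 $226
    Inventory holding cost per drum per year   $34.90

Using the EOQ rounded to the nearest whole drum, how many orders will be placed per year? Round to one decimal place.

55.3 orders per year

EOQ = √(2DS/H) = √(2 × 39,575 × 226 / 34.9)
    = √(512,547.28) ≈ 715.92 → Q = 716
N = D/Q = 39,575/716 ≈ 55.272 orders/yr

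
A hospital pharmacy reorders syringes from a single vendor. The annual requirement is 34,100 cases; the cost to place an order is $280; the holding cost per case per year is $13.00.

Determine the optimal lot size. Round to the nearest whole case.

1,212 cases

2DS/H = 2·34,100·280/13 = 1,468,923.08
EOQ = √1,468,923.08 ≈ 1,211.99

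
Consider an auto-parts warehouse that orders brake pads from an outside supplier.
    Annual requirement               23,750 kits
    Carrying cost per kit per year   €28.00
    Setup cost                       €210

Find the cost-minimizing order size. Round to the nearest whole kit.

597 kits

Q* = √(2·D·S / H) = √(2·23,750·210 / 28) = √356,250.0 ≈ 596.87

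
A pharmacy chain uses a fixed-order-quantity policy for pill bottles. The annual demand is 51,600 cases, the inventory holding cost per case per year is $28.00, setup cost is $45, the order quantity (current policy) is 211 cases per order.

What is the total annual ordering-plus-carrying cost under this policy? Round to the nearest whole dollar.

Orders/yr = 51,600/211 = 244.550; ordering cost = 244.550 × $45 = $11,004.74
Average inventory = 211/2 = 105.5; holding cost = 105.5 × $28 = $2,954.00
Total = $11,004.74 + $2,954.00 = $13,958.74

$13,959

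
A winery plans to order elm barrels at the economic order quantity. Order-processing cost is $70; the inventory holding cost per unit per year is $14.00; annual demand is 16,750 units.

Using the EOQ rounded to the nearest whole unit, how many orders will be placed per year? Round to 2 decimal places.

40.95 orders per year

Optimal lot size Q* = (2 × 16,750 × $70 / $14)^½ ≈ 409.27 → Q = 409
Orders per year = D/Q = 16,750 / 409 = 40.954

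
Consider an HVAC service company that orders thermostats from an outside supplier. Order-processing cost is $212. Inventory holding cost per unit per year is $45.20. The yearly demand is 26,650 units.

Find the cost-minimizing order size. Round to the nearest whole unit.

Optimal lot size Q* = (2 × 26,650 × $212 / $45.2)^½ ≈ 499.99

500 units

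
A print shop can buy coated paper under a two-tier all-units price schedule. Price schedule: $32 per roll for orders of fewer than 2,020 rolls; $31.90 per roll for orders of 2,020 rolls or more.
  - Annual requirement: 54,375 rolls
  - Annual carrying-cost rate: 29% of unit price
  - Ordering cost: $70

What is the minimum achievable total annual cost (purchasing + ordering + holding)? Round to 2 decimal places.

$1,745,790.29

H₁ = 29%×$32 = $9.2800;  H₂ = 29%×$31.90 = $9.2510
EOQ₁ = √(2×54,375×70/9.2800) = 905.71  (< 2,020, feasible at tier 1)
EOQ₂ = √(2×54,375×70/9.2510) = 907.13  (< 2,020 → use Q = 2,020 at tier-2 price)
TC(tier 1 (EOQ₁), Q≈905.7) = $1,748,405.00
TC(tier 2, Q≈2,020.0) = $1,745,790.29
Minimum at tier 2: $1,745,790.29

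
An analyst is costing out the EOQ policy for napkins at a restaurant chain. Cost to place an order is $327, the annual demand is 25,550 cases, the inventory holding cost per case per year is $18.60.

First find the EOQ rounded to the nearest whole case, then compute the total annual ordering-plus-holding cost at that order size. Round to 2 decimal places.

EOQ = √(2DS/H) = √(2 × 25,550 × 327 / 18.6)
    = √(898,370.97) ≈ 947.82 → Q = 948 cases
Ordering: D/Q × S = 25,550/948 × $327 = $8,813.13
Holding:  Q/2 × H = 948/2 × $18.6 = $8,816.40
Total = $8,813.13 + $8,816.40 = $17,629.53

$17,629.53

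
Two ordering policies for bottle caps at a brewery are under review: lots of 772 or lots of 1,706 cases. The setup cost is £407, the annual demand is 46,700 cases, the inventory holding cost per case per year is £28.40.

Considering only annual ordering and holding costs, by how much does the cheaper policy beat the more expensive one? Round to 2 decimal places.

£216.33

For each Q, cost = (D/Q)·S + (Q/2)·H.
TC(772) = (46,700/772)×407 + (772/2)×28.4 = £35,582.74
TC(1,706) = (46,700/1,706)×407 + (1,706/2)×28.4 = £35,366.41
Cheaper: Q = 1,706.  Difference = £216.33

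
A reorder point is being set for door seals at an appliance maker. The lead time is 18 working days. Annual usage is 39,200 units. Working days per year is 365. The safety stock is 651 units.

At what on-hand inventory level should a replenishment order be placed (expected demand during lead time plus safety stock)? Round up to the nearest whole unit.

Daily demand d = 39,200 / 365 = 107.397 units/day
Demand during lead time = 107.397 × 18 = 1,933.15
Reorder point = 1,933.15 + 651 = 2,584.15 → round up

2,585 units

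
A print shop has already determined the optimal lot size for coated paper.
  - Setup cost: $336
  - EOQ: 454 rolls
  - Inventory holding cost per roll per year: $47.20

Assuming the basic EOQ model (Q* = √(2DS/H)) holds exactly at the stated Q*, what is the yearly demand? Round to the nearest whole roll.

14,477 rolls per year

From Q* = √(2DS/H) ⇒ Q*² = 2DS/H.
D = Q²H / (2S) = 454² × 47.2 / (2 × 336) = 14,477.20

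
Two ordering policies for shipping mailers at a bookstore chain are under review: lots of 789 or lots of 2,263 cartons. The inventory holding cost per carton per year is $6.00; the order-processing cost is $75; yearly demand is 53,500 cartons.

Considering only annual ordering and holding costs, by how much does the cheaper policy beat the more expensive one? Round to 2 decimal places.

Annual cost at Q: ordering D·S/Q plus holding Q·H/2.
TC(789) = (53,500/789)×75 + (789/2)×6 = $7,452.55
TC(2,263) = (53,500/2,263)×75 + (2,263/2)×6 = $8,562.09
|ΔTC| = |$7,452.55 − $8,562.09| = $1,109.54

$1,109.54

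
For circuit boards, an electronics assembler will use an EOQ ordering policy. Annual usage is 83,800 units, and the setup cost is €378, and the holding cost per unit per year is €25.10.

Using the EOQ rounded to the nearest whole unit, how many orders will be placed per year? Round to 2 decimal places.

EOQ = √(2DS/H) = √(2 × 83,800 × 378 / 25.1)
    = √(2,524,015.94) ≈ 1,588.72 → Q = 1,589
Orders per year = D/Q = 83,800 / 1,589 = 52.738

52.74 orders per year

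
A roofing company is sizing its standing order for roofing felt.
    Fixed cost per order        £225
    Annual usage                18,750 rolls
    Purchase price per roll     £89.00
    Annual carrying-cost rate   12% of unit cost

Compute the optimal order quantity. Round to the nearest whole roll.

Carrying cost H = £89 × 12% = £10.6800/roll/yr
2DS/H = 2·18,750·225/10.68 = 790,028.09
EOQ = √790,028.09 ≈ 888.84

889 rolls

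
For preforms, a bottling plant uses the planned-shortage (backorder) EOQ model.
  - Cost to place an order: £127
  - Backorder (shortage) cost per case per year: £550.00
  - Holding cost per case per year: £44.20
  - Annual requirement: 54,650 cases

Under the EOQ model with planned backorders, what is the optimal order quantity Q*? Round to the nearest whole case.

Basic EOQ = √(2·54,650·127/44.2) = 560.403
Backorder adjustment √((H+b)/b) = √((44.2+550)/550) = 1.0394
Q* = 560.403 × 1.0394 ≈ 582.49

582 cases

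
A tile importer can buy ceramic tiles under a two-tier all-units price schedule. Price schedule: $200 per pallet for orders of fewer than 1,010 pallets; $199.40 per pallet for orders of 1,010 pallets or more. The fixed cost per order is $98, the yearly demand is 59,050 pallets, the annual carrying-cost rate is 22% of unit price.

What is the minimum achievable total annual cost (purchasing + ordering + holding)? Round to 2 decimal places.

$11,802,452.94

H₁ = 22%×$200 = $44.0000;  H₂ = 22%×$199.40 = $43.8680
EOQ₁ = √(2×59,050×98/44.0000) = 512.88  (< 1,010, feasible at tier 1)
EOQ₂ = √(2×59,050×98/43.8680) = 513.65  (< 1,010 → use Q = 1,010 at tier-2 price)
TC(tier 1 (EOQ₁), Q≈512.9) = $11,832,566.51
TC(tier 2, Q≈1,010.0) = $11,802,452.94
Minimum at tier 2: $11,802,452.94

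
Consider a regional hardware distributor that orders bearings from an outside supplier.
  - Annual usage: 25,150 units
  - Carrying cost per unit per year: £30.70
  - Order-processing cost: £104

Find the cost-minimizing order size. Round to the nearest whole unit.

Q* = √(2·D·S / H) = √(2·25,150·104 / 30.7) = √170,397.4 ≈ 412.79

413 units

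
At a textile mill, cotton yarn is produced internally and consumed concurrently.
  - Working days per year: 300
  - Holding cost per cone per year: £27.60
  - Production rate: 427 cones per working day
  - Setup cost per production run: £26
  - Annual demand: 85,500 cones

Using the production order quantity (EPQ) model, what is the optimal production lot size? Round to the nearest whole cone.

Daily demand d = 85,500/300 = 285.000; p = 427; 1 − d/p = 0.33255
EPQ = √(2DS / (H(1 − d/p)))
    = √(2 × 85,500 × 26 / (27.6 × 0.33255)) ≈ 695.99

696 cones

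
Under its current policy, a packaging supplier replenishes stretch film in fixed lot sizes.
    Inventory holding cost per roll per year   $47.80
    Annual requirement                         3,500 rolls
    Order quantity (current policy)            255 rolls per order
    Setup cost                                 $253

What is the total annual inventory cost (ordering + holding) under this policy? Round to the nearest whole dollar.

Ordering: D/Q × S = 3,500/255 × $253 = $3,472.55
Holding:  Q/2 × H = 255/2 × $47.8 = $6,094.50
Total = $3,472.55 + $6,094.50 = $9,567.05

$9,567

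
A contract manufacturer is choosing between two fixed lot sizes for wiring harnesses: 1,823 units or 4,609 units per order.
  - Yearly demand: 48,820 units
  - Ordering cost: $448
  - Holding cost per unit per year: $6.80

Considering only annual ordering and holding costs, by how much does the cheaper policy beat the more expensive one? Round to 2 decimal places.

For each Q, cost = (D/Q)·S + (Q/2)·H.
TC(1,823) = (48,820/1,823)×448 + (1,823/2)×6.8 = $18,195.65
TC(4,609) = (48,820/4,609)×448 + (4,609/2)×6.8 = $20,415.96
|ΔTC| = |$18,195.65 − $20,415.96| = $2,220.30

$2,220.30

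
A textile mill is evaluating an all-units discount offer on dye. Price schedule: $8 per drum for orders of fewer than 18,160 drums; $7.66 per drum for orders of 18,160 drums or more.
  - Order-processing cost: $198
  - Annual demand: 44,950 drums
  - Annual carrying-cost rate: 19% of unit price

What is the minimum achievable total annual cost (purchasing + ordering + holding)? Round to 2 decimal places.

H₁ = 19%×$8 = $1.5200;  H₂ = 19%×$7.66 = $1.4554
EOQ₁ = √(2×44,950×198/1.5200) = 3,422.08  (< 18,160, feasible at tier 1)
EOQ₂ = √(2×44,950×198/1.4554) = 3,497.21  (< 18,160 → use Q = 18,160 at tier-2 price)
TC(tier 1 (EOQ₁), Q≈3,422.1) = $364,801.57
TC(tier 2, Q≈18,160.0) = $358,022.13
Minimum at tier 2: $358,022.13

$358,022.13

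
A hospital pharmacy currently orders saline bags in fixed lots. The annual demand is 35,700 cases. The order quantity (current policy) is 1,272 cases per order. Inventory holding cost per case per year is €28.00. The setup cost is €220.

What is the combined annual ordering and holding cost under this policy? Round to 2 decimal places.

€23,982.53

Orders/yr = 35,700/1,272 = 28.066; ordering cost = 28.066 × €220 = €6,174.53
Average inventory = 1,272/2 = 636; holding cost = 636 × €28 = €17,808.00
Total = €6,174.53 + €17,808.00 = €23,982.53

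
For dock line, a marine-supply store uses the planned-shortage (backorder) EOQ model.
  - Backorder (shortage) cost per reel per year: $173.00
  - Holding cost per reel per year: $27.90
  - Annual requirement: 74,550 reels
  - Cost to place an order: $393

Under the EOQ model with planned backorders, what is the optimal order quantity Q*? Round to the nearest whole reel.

Basic EOQ = √(2·74,550·393/27.9) = 1,449.216
Backorder adjustment √((H+b)/b) = √((27.9+173)/173) = 1.0776
Q* = 1,449.216 × 1.0776 ≈ 1,561.71

1,562 reels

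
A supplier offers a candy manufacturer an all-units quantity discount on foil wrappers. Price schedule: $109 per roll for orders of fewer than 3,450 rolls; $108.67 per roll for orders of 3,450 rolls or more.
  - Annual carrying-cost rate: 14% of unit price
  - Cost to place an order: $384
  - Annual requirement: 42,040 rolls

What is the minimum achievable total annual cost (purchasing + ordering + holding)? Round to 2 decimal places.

$4,599,409.84

H₁ = 14%×$109 = $15.2600;  H₂ = 14%×$108.67 = $15.2138
EOQ₁ = √(2×42,040×384/15.2600) = 1,454.57  (< 3,450, feasible at tier 1)
EOQ₂ = √(2×42,040×384/15.2138) = 1,456.78  (< 3,450 → use Q = 3,450 at tier-2 price)
TC(tier 1 (EOQ₁), Q≈1,454.6) = $4,604,556.74
TC(tier 2, Q≈3,450.0) = $4,599,409.84
Minimum at tier 2: $4,599,409.84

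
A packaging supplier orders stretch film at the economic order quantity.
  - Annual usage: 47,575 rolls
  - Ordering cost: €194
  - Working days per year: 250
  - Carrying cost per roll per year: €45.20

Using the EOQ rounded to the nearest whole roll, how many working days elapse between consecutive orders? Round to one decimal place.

3.4 days

Q* = √(2·D·S / H) = √(2·47,575·194 / 45.2) = √408,387.2 ≈ 639.05 → Q = 639 rolls
Days between orders = 250 / (D/Q) = 250 / 74.452 ≈ 3.358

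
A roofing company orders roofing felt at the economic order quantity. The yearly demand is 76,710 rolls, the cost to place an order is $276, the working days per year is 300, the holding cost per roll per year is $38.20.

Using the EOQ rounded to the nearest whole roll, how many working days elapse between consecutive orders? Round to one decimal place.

Q* = √(2·D·S / H) = √(2·76,710·276 / 38.2) = √1,108,479.6 ≈ 1,052.84 → Q = 1,053 rolls
Cycle time = (working days × Q)/D = (300 × 1,053) / 76,710 = 4.118 days

4.1 days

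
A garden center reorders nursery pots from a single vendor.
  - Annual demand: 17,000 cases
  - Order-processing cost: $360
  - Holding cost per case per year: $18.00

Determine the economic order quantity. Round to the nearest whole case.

2DS/H = 2·17,000·360/18 = 680,000.00
EOQ = √680,000.00 ≈ 824.62

825 cases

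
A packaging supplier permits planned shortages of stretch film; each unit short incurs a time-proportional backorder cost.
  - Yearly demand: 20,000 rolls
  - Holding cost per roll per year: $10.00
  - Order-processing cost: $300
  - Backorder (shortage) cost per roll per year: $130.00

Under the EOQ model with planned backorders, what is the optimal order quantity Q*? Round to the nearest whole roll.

Q* = √(2DS/H) · √((H + b)/b)
   = √(2 × 20,000 × 300 / 10) · √((10 + 130) / 130)
   = 1,095.445 × 1.0377 ≈ 1,136.80

1,137 rolls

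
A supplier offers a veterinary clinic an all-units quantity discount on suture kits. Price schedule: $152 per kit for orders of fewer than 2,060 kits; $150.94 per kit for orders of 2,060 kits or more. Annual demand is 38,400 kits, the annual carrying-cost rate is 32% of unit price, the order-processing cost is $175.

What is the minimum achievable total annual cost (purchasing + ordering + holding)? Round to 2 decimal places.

H₁ = 32%×$152 = $48.6400;  H₂ = 32%×$150.94 = $48.3008
EOQ₁ = √(2×38,400×175/48.6400) = 525.66  (< 2,060, feasible at tier 1)
EOQ₂ = √(2×38,400×175/48.3008) = 527.50  (< 2,060 → use Q = 2,060 at tier-2 price)
TC(tier 1 (EOQ₁), Q≈525.7) = $5,862,367.98
TC(tier 2, Q≈2,060.0) = $5,849,107.96
Minimum at tier 2: $5,849,107.96

$5,849,107.96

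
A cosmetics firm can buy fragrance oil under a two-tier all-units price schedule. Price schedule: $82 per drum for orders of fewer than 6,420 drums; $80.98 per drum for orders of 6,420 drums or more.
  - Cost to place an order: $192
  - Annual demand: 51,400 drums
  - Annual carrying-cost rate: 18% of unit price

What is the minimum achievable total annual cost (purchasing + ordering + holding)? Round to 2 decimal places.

H₁ = 18%×$82 = $14.7600;  H₂ = 18%×$80.98 = $14.5764
EOQ₁ = √(2×51,400×192/14.7600) = 1,156.39  (< 6,420, feasible at tier 1)
EOQ₂ = √(2×51,400×192/14.5764) = 1,163.65  (< 6,420 → use Q = 6,420 at tier-2 price)
TC(tier 1 (EOQ₁), Q≈1,156.4) = $4,231,868.30
TC(tier 2, Q≈6,420.0) = $4,210,699.44
Minimum at tier 2: $4,210,699.44

$4,210,699.44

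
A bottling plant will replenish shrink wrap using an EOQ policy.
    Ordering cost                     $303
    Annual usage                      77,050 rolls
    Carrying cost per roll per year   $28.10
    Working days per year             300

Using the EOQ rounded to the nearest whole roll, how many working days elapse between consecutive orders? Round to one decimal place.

Optimal lot size Q* = (2 × 77,050 × $303 / $28.1)^½ ≈ 1,289.05 → Q = 1,289 rolls
Days between orders = 300 / (D/Q) = 300 / 59.775 ≈ 5.019

5.0 days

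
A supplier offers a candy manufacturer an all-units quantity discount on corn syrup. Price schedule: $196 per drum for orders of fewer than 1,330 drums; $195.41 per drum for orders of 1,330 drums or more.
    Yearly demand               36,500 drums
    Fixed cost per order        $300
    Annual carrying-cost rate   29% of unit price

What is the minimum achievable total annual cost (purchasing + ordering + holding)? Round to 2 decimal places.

$7,178,382.90

H₁ = 29%×$196 = $56.8400;  H₂ = 29%×$195.41 = $56.6689
EOQ₁ = √(2×36,500×300/56.8400) = 620.72  (< 1,330, feasible at tier 1)
EOQ₂ = √(2×36,500×300/56.6689) = 621.66  (< 1,330 → use Q = 1,330 at tier-2 price)
TC(tier 1 (EOQ₁), Q≈620.7) = $7,189,281.67
TC(tier 2, Q≈1,330.0) = $7,178,382.90
Minimum at tier 2: $7,178,382.90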